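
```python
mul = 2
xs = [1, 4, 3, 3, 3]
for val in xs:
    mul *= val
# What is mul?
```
Trace:
  mul=2
  mul=2, val=1
  mul=8, val=4
  mul=24, val=3
  mul=72, val=3
  mul=216, val=3

Final answer: 216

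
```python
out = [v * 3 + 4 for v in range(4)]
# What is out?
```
Trace:
  v=0
  v=1
  v=2
  v=3
  out=[4, 7, 10, 13]

Final answer: [4, 7, 10, 13]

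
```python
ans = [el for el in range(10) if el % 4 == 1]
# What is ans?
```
Trace:
  el=0
  el=1
  el=2
  el=3
  el=4
  el=5
  el=6
  el=7
  el=8
  el=9
  ans=[1, 5, 9]

Final answer: [1, 5, 9]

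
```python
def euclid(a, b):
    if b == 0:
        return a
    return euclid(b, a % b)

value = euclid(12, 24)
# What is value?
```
Call trace:
euclid(a=12, b=24)
  euclid(a=24, b=12)
    euclid(a=12, b=0)
    -> return 12
  -> return 12
-> return 12

Final answer: 12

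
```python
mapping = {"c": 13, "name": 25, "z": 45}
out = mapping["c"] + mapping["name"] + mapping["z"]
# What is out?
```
Trace:
  mapping={'c': 13, 'name': 25, 'z': 45}
  mapping={'c': 13, 'name': 25, 'z': 45}, out=83

Final answer: 83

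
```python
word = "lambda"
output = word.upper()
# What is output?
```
Trace:
  word='lambda'
  word='lambda', output='LAMBDA'

Final answer: 'LAMBDA'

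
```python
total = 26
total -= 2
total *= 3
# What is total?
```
Trace:
  total=26
  total=24
  total=72

Final answer: 72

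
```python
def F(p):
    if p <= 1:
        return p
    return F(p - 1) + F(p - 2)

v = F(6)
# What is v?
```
Call trace (a repeated sub-call is expanded the first time; later identical calls just restate its return value):
F(p=6)
  F(p=5)
    F(p=4)
      F(p=3)
        F(p=2)
          F(p=1)
          -> return 1
          F(p=0)
          -> return 0
        -> return 1
        F(p=1)
        -> return 1
      -> return 2
      F(p=2) -> return 1  (same call as traced above)
    -> return 3
    F(p=3) -> return 2  (same call as traced above)
  -> return 5
  F(p=4) -> return 3  (same call as traced above)
-> return 8

Final answer: 8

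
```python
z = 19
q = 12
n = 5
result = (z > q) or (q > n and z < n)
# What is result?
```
Trace:
  z=19
  z=19, q=12
  z=19, q=12, n=5
  z=19, q=12, n=5, result=True

Final answer: True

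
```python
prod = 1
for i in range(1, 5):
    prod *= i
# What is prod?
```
Trace:
  prod=1
  prod=1, i=1
  prod=2, i=2
  prod=6, i=3
  prod=24, i=4

Final answer: 24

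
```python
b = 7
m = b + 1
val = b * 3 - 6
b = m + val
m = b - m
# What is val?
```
Trace:
  b=7
  b=7, m=8
  b=7, m=8, val=15
  b=23, m=8, val=15
  b=23, m=15, val=15

Final answer: 15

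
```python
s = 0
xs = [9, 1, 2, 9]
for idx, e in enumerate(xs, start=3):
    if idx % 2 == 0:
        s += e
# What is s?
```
Trace:
  s=0
  s=0, idx=3, e=9
  s=1, idx=4, e=1
  s=1, idx=5, e=2
  s=10, idx=6, e=9

Final answer: 10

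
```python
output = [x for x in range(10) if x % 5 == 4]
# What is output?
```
Trace:
  x=0
  x=1
  x=2
  x=3
  x=4
  x=5
  x=6
  x=7
  x=8
  x=9
  output=[4, 9]

Final answer: [4, 9]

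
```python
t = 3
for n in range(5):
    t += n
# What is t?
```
Trace:
  t=3
  t=3, n=0
  t=4, n=1
  t=6, n=2
  t=9, n=3
  t=13, n=4

Final answer: 13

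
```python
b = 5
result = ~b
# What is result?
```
Trace:
  b=5
  b=5, result=-6

Final answer: -6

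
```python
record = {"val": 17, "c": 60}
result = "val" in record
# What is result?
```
Trace:
  record={'val': 17, 'c': 60}
  record={'val': 17, 'c': 60}, result=True

Final answer: True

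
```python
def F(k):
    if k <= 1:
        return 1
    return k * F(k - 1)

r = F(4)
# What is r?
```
Call trace:
F(k=4)
  F(k=3)
    F(k=2)
      F(k=1)
      -> return 1
    -> return 2
  -> return 6
-> return 24

Final answer: 24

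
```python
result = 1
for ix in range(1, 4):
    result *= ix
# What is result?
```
Trace:
  result=1
  result=1, ix=1
  result=2, ix=2
  result=6, ix=3

Final answer: 6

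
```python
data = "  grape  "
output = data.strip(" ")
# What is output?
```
Trace:
  data='  grape  '
  data='  grape  ', output='grape'

Final answer: 'grape'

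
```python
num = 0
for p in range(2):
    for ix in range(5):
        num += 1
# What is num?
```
Trace:
  num=0
  num=1, p=0, ix=0
  num=2, p=0, ix=1
  num=3, p=0, ix=2
  num=4, p=0, ix=3
  num=5, p=0, ix=4
  num=6, p=1, ix=0
  num=7, p=1, ix=1
  num=8, p=1, ix=2
  num=9, p=1, ix=3
  num=10, p=1, ix=4

Final answer: 10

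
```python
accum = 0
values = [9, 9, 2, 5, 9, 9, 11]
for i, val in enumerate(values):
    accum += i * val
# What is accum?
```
Trace:
  accum=0
  accum=0, i=0, val=9
  accum=9, i=1, val=9
  accum=13, i=2, val=2
  accum=28, i=3, val=5
  accum=64, i=4, val=9
  accum=109, i=5, val=9
  accum=175, i=6, val=11

Final answer: 175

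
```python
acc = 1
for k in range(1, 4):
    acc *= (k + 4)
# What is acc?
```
Trace:
  acc=1
  acc=5, k=1
  acc=30, k=2
  acc=210, k=3

Final answer: 210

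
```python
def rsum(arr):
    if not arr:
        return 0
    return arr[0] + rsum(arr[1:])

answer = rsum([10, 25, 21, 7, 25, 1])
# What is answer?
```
Call trace:
rsum(arr=[10, 25, 21, 7, 25, 1])
  rsum(arr=[25, 21, 7, 25, 1])
    rsum(arr=[21, 7, 25, 1])
      rsum(arr=[7, 25, 1])
        rsum(arr=[25, 1])
          rsum(arr=[1])
            rsum(arr=[])
            -> return 0
          -> return 1
        -> return 26
      -> return 33
    -> return 54
  -> return 79
-> return 89

Final answer: 89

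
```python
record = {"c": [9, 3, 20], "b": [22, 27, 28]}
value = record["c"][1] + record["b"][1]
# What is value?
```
Trace:
  record={'c': [9, 3, 20], 'b': [22, 27, 28]}
  record={'c': [9, 3, 20], 'b': [22, 27, 28]}, value=30

Final answer: 30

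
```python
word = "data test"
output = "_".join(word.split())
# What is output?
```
Trace:
  word='data test'
  word='data test', output='data_test'

Final answer: 'data_test'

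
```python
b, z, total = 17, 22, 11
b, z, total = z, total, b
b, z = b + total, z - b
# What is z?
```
Trace:
  b=17, z=22, total=11
  b=22, z=11, total=17
  b=39, z=-11, total=17

Final answer: -11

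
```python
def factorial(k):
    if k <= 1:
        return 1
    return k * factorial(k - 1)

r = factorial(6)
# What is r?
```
Call trace:
factorial(k=6)
  factorial(k=5)
    factorial(k=4)
      factorial(k=3)
        factorial(k=2)
          factorial(k=1)
          -> return 1
        -> return 2
      -> return 6
    -> return 24
  -> return 120
-> return 720

Final answer: 720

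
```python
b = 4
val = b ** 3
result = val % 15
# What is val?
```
Trace:
  b=4
  b=4, val=64
  b=4, val=64, result=4

Final answer: 64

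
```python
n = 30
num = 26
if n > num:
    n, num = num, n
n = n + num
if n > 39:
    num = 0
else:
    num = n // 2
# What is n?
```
Trace:
  n=30
  n=30, num=26
  n=26, num=30
  n=56, num=30
  n=56, num=0

Final answer: 56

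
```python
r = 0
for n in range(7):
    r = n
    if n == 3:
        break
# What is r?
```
Trace:
  r=0
  r=0, n=0
  r=1, n=1
  r=2, n=2
  r=3, n=3

Final answer: 3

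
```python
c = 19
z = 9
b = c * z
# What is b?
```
Trace:
  c=19
  c=19, z=9
  c=19, z=9, b=171

Final answer: 171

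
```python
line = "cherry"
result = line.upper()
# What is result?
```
Trace:
  line='cherry'
  line='cherry', result='CHERRY'

Final answer: 'CHERRY'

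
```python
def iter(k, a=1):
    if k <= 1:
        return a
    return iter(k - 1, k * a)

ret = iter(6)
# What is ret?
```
Call trace:
iter(k=6, a=1)
  iter(k=5, a=6)
    iter(k=4, a=30)
      iter(k=3, a=120)
        iter(k=2, a=360)
          iter(k=1, a=720)
          -> return 720
        -> return 720
      -> return 720
    -> return 720
  -> return 720
-> return 720

Final answer: 720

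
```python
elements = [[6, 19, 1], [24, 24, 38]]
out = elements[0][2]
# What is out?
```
Trace:
  elements=[[6, 19, 1], [24, 24, 38]]
  elements=[[6, 19, 1], [24, 24, 38]], out=1

Final answer: 1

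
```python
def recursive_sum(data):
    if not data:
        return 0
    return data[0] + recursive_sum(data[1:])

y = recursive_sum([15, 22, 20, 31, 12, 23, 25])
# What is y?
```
Call trace:
recursive_sum(data=[15, 22, 20, 31, 12, 23, 25])
  recursive_sum(data=[22, 20, 31, 12, 23, 25])
    recursive_sum(data=[20, 31, 12, 23, 25])
      recursive_sum(data=[31, 12, 23, 25])
        recursive_sum(data=[12, 23, 25])
          recursive_sum(data=[23, 25])
            recursive_sum(data=[25])
              recursive_sum(data=[])
              -> return 0
            -> return 25
          -> return 48
        -> return 60
      -> return 91
    -> return 111
  -> return 133
-> return 148

Final answer: 148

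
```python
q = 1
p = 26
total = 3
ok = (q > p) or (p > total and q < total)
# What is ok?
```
Trace:
  q=1
  q=1, p=26
  q=1, p=26, total=3
  q=1, p=26, total=3, ok=True

Final answer: True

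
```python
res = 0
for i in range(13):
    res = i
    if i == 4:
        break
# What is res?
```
Trace:
  res=0
  res=0, i=0
  res=1, i=1
  res=2, i=2
  res=3, i=3
  res=4, i=4

Final answer: 4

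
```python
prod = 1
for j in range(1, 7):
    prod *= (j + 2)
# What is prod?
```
Trace:
  prod=1
  prod=3, j=1
  prod=12, j=2
  prod=60, j=3
  prod=360, j=4
  prod=2520, j=5
  prod=20160, j=6

Final answer: 20160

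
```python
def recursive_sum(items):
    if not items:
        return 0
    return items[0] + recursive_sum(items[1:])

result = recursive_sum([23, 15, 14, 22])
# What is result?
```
Call trace:
recursive_sum(items=[23, 15, 14, 22])
  recursive_sum(items=[15, 14, 22])
    recursive_sum(items=[14, 22])
      recursive_sum(items=[22])
        recursive_sum(items=[])
        -> return 0
      -> return 22
    -> return 36
  -> return 51
-> return 74

Final answer: 74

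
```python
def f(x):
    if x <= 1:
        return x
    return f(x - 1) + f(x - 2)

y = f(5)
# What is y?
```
Call trace (a repeated sub-call is expanded the first time; later identical calls just restate its return value):
f(x=5)
  f(x=4)
    f(x=3)
      f(x=2)
        f(x=1)
        -> return 1
        f(x=0)
        -> return 0
      -> return 1
      f(x=1)
      -> return 1
    -> return 2
    f(x=2) -> return 1  (same call as traced above)
  -> return 3
  f(x=3) -> return 2  (same call as traced above)
-> return 5

Final answer: 5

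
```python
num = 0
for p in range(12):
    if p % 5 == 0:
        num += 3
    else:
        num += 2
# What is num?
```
Trace:
  num=0
  num=3, p=0
  num=5, p=1
  num=7, p=2
  num=9, p=3
  num=11, p=4
  num=14, p=5
  num=16, p=6
  num=18, p=7
  num=20, p=8
  num=22, p=9
  num=25, p=10
  num=27, p=11

Final answer: 27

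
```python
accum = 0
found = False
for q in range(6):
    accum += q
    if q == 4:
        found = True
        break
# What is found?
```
Trace:
  accum=0
  accum=0, found=False
  accum=0, found=False, q=0
  accum=1, found=False, q=1
  accum=3, found=False, q=2
  accum=6, found=False, q=3
  accum=10, found=True, q=4

Final answer: True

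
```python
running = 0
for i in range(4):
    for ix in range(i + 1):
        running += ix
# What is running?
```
Trace:
  running=0
  running=0, i=0, ix=0
  running=0, i=1, ix=0
  running=1, i=1, ix=1
  running=1, i=2, ix=0
  running=2, i=2, ix=1
  running=4, i=2, ix=2
  running=4, i=3, ix=0
  running=5, i=3, ix=1
  running=7, i=3, ix=2
  running=10, i=3, ix=3

Final answer: 10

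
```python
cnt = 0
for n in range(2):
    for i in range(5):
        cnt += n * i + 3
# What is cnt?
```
Trace:
  cnt=0
  cnt=3, n=0, i=0
  cnt=6, n=0, i=1
  cnt=9, n=0, i=2
  cnt=12, n=0, i=3
  cnt=15, n=0, i=4
  cnt=18, n=1, i=0
  cnt=22, n=1, i=1
  cnt=27, n=1, i=2
  cnt=33, n=1, i=3
  cnt=40, n=1, i=4

Final answer: 40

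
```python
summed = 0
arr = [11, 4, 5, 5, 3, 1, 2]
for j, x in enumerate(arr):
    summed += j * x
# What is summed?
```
Trace:
  summed=0
  summed=0, j=0, x=11
  summed=4, j=1, x=4
  summed=14, j=2, x=5
  summed=29, j=3, x=5
  summed=41, j=4, x=3
  summed=46, j=5, x=1
  summed=58, j=6, x=2

Final answer: 58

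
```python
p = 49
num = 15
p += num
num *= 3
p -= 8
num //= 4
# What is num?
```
Trace:
  p=49
  p=49, num=15
  p=64, num=15
  p=64, num=45
  p=56, num=45
  p=56, num=11

Final answer: 11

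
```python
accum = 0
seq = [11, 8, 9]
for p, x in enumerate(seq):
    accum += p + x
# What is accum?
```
Trace:
  accum=0
  accum=11, p=0, x=11
  accum=20, p=1, x=8
  accum=31, p=2, x=9

Final answer: 31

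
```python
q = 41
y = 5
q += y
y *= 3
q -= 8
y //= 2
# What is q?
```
Trace:
  q=41
  q=41, y=5
  q=46, y=5
  q=46, y=15
  q=38, y=15
  q=38, y=7

Final answer: 38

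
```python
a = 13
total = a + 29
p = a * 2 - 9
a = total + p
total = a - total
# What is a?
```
Trace:
  a=13
  a=13, total=42
  a=13, total=42, p=17
  a=59, total=42, p=17
  a=59, total=17, p=17

Final answer: 59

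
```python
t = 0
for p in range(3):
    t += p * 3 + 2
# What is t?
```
Trace:
  t=0
  t=2, p=0
  t=7, p=1
  t=15, p=2

Final answer: 15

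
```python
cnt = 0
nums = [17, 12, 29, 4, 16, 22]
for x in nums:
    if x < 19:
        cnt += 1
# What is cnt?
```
Trace:
  cnt=0
  cnt=1, x=17
  cnt=2, x=12
  cnt=2, x=29
  cnt=3, x=4
  cnt=4, x=16
  cnt=4, x=22

Final answer: 4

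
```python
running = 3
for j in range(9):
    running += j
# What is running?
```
Trace:
  running=3
  running=3, j=0
  running=4, j=1
  running=6, j=2
  running=9, j=3
  running=13, j=4
  running=18, j=5
  running=24, j=6
  running=31, j=7
  running=39, j=8

Final answer: 39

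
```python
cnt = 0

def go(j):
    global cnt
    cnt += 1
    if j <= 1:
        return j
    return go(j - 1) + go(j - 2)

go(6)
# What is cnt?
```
Call trace (a repeated sub-call is expanded the first time; later identical calls just restate its return value):
go(j=6)
  go(j=5)
    go(j=4)
      go(j=3)
        go(j=2)
          go(j=1)
          -> return 1
          go(j=0)
          -> return 0
        -> return 1
        go(j=1)
        -> return 1
      -> return 2
      go(j=2) -> return 1  (same call as traced above)
    -> return 3
    go(j=3) -> return 2  (same call as traced above)
  -> return 5
  go(j=4) -> return 3  (same call as traced above)
-> return 8

cnt is incremented once per call, so count the calls in each subtree. Let C(j) = number of calls made by go(j).
C(0) = C(1) = 1 (base case, no recursion); C(j) = 1 + C(j - 1) + C(j - 2) otherwise.
C(2) = 1 + C(1) + C(0) = 1 + 1 + 1 = 3
C(3) = 1 + C(2) + C(1) = 1 + 3 + 1 = 5
C(4) = 1 + C(3) + C(2) = 1 + 5 + 3 = 9
C(5) = 1 + C(4) + C(3) = 1 + 9 + 5 = 15
C(6) = 1 + C(5) + C(4) = 1 + 15 + 9 = 25
cnt = C(6) = 25

Final answer: 25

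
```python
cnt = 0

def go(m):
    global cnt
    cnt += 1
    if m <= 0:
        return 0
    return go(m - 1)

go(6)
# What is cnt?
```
Call trace:
go(m=6)
  go(m=5)
    go(m=4)
      go(m=3)
        go(m=2)
          go(m=1)
            go(m=0)
            -> return 0
          -> return 0
        -> return 0
      -> return 0
    -> return 0
  -> return 0
-> return 0

cnt is incremented once per call. go is entered once for each m = 6, 5, 4, 3, 2, 1, 0 (the m <= 0 call returns without recursing), i.e. 6 + 1 calls.
cnt = 7

Final answer: 7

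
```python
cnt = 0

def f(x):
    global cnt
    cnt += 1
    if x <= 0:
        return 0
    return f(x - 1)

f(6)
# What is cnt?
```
Call trace:
f(x=6)
  f(x=5)
    f(x=4)
      f(x=3)
        f(x=2)
          f(x=1)
            f(x=0)
            -> return 0
          -> return 0
        -> return 0
      -> return 0
    -> return 0
  -> return 0
-> return 0

cnt is incremented once per call. f is entered once for each x = 6, 5, 4, 3, 2, 1, 0 (the x <= 0 call returns without recursing), i.e. 6 + 1 calls.
cnt = 7

Final answer: 7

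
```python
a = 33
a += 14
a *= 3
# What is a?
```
Trace:
  a=33
  a=47
  a=141

Final answer: 141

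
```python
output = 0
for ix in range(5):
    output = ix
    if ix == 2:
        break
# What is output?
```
Trace:
  output=0
  output=0, ix=0
  output=1, ix=1
  output=2, ix=2

Final answer: 2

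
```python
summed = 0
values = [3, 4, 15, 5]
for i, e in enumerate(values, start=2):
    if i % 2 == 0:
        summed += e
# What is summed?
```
Trace:
  summed=0
  summed=3, i=2, e=3
  summed=3, i=3, e=4
  summed=18, i=4, e=15
  summed=18, i=5, e=5

Final answer: 18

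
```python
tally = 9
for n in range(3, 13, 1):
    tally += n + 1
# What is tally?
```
Trace:
  tally=9
  tally=13, n=3
  tally=18, n=4
  tally=24, n=5
  tally=31, n=6
  tally=39, n=7
  tally=48, n=8
  tally=58, n=9
  tally=69, n=10
  tally=81, n=11
  tally=94, n=12

Final answer: 94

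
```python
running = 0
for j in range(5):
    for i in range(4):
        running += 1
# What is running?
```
Trace:
  running=0
  running=1, j=0, i=0
  running=2, j=0, i=1
  running=3, j=0, i=2
  running=4, j=0, i=3
  running=5, j=1, i=0
  running=6, j=1, i=1
  running=7, j=1, i=2
  running=8, j=1, i=3
  running=9, j=2, i=0
  running=10, j=2, i=1
  running=11, j=2, i=2
  running=12, j=2, i=3
  running=13, j=3, i=0
  running=14, j=3, i=1
  running=15, j=3, i=2
  running=16, j=3, i=3
  running=17, j=4, i=0
  running=18, j=4, i=1
  running=19, j=4, i=2
  running=20, j=4, i=3

Final answer: 20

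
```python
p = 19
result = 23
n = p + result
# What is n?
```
Trace:
  p=19
  p=19, result=23
  p=19, result=23, n=42

Final answer: 42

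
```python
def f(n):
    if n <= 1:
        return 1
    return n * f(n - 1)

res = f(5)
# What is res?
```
Call trace:
f(n=5)
  f(n=4)
    f(n=3)
      f(n=2)
        f(n=1)
        -> return 1
      -> return 2
    -> return 6
  -> return 24
-> return 120

Final answer: 120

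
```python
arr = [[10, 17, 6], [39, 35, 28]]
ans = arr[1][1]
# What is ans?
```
Trace:
  arr=[[10, 17, 6], [39, 35, 28]]
  arr=[[10, 17, 6], [39, 35, 28]], ans=35

Final answer: 35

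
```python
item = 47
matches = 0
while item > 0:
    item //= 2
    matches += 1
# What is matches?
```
Trace:
  item=47
  item=47, matches=0
  item=23, matches=1
  item=11, matches=2
  item=5, matches=3
  item=2, matches=4
  item=1, matches=5
  item=0, matches=6

Final answer: 6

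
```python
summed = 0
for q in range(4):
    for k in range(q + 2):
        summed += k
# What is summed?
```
Trace:
  summed=0
  summed=0, q=0, k=0
  summed=1, q=0, k=1
  summed=1, q=1, k=0
  summed=2, q=1, k=1
  summed=4, q=1, k=2
  summed=4, q=2, k=0
  summed=5, q=2, k=1
  summed=7, q=2, k=2
  summed=10, q=2, k=3
  summed=10, q=3, k=0
  summed=11, q=3, k=1
  summed=13, q=3, k=2
  summed=16, q=3, k=3
  summed=20, q=3, k=4

Final answer: 20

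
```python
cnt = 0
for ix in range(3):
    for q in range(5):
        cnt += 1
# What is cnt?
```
Trace:
  cnt=0
  cnt=1, ix=0, q=0
  cnt=2, ix=0, q=1
  cnt=3, ix=0, q=2
  cnt=4, ix=0, q=3
  cnt=5, ix=0, q=4
  cnt=6, ix=1, q=0
  cnt=7, ix=1, q=1
  cnt=8, ix=1, q=2
  cnt=9, ix=1, q=3
  cnt=10, ix=1, q=4
  cnt=11, ix=2, q=0
  cnt=12, ix=2, q=1
  cnt=13, ix=2, q=2
  cnt=14, ix=2, q=3
  cnt=15, ix=2, q=4

Final answer: 15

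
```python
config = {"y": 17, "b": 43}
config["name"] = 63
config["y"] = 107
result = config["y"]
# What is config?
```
Trace:
  config={'y': 17, 'b': 43}
  config={'y': 17, 'b': 43, 'name': 63}
  config={'y': 107, 'b': 43, 'name': 63}
  config={'y': 107, 'b': 43, 'name': 63}, result=107

Final answer: {'y': 107, 'b': 43, 'name': 63}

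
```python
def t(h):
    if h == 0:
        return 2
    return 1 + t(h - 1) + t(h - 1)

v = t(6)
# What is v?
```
Call trace (a repeated sub-call is expanded the first time; later identical calls just restate its return value):
t(h=6)
  t(h=5)
    t(h=4)
      t(h=3)
        t(h=2)
          t(h=1)
            t(h=0)
            -> return 2
            t(h=0)
            -> return 2
          -> return 5
          t(h=1) -> return 5  (same call as traced above)
        -> return 11
        t(h=2) -> return 11  (same call as traced above)
      -> return 23
      t(h=3) -> return 23  (same call as traced above)
    -> return 47
    t(h=4) -> return 47  (same call as traced above)
  -> return 95
  t(h=5) -> return 95  (same call as traced above)
-> return 191

Final answer: 191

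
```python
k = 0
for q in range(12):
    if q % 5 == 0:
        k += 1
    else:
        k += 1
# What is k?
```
Trace:
  k=0
  k=1, q=0
  k=2, q=1
  k=3, q=2
  k=4, q=3
  k=5, q=4
  k=6, q=5
  k=7, q=6
  k=8, q=7
  k=9, q=8
  k=10, q=9
  k=11, q=10
  k=12, q=11

Final answer: 12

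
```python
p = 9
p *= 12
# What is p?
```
Trace:
  p=9
  p=108

Final answer: 108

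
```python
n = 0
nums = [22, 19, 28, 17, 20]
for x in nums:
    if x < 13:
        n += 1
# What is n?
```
Trace:
  n=0
  n=0, x=22
  n=0, x=19
  n=0, x=28
  n=0, x=17
  n=0, x=20

Final answer: 0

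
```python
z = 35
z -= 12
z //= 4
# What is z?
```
Trace:
  z=35
  z=23
  z=5

Final answer: 5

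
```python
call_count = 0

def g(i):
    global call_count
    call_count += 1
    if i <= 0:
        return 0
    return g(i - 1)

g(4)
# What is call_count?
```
Call trace:
g(i=4)
  g(i=3)
    g(i=2)
      g(i=1)
        g(i=0)
        -> return 0
      -> return 0
    -> return 0
  -> return 0
-> return 0

call_count is incremented once per call. g is entered once for each i = 4, 3, 2, 1, 0 (the i <= 0 call returns without recursing), i.e. 4 + 1 calls.
call_count = 5

Final answer: 5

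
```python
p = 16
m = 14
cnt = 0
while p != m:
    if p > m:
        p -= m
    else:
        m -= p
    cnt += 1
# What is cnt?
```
Trace:
  p=16
  p=16, m=14
  p=16, m=14, cnt=0
  p=2, m=14, cnt=1
  p=2, m=12, cnt=2
  p=2, m=10, cnt=3
  p=2, m=8, cnt=4
  p=2, m=6, cnt=5
  p=2, m=4, cnt=6
  p=2, m=2, cnt=7

Final answer: 7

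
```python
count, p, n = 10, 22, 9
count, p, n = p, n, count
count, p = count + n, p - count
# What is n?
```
Trace:
  count=10, p=22, n=9
  count=22, p=9, n=10
  count=32, p=-13, n=10

Final answer: 10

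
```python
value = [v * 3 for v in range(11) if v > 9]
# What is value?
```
Trace:
  v=0
  v=1
  v=2
  v=3
  v=4
  v=5
  v=6
  v=7
  v=8
  v=9
  v=10
  value=[30]

Final answer: [30]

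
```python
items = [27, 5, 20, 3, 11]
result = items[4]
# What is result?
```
Trace:
  items=[27, 5, 20, 3, 11]
  items=[27, 5, 20, 3, 11], result=11

Final answer: 11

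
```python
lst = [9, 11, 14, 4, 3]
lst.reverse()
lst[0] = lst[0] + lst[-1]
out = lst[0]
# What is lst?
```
Trace:
  lst=[9, 11, 14, 4, 3]
  lst=[3, 4, 14, 11, 9]
  lst=[12, 4, 14, 11, 9]
  lst=[12, 4, 14, 11, 9], out=12

Final answer: [12, 4, 14, 11, 9]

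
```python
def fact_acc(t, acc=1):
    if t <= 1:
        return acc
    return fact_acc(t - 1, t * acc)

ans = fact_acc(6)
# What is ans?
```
Call trace:
fact_acc(t=6, acc=1)
  fact_acc(t=5, acc=6)
    fact_acc(t=4, acc=30)
      fact_acc(t=3, acc=120)
        fact_acc(t=2, acc=360)
          fact_acc(t=1, acc=720)
          -> return 720
        -> return 720
      -> return 720
    -> return 720
  -> return 720
-> return 720

Final answer: 720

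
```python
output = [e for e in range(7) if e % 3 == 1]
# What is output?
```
Trace:
  e=0
  e=1
  e=2
  e=3
  e=4
  e=5
  e=6
  output=[1, 4]

Final answer: [1, 4]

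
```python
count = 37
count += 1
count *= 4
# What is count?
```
Trace:
  count=37
  count=38
  count=152

Final answer: 152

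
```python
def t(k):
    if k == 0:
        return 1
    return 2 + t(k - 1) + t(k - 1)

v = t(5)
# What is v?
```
Call trace (a repeated sub-call is expanded the first time; later identical calls just restate its return value):
t(k=5)
  t(k=4)
    t(k=3)
      t(k=2)
        t(k=1)
          t(k=0)
          -> return 1
          t(k=0)
          -> return 1
        -> return 4
        t(k=1) -> return 4  (same call as traced above)
      -> return 10
      t(k=2) -> return 10  (same call as traced above)
    -> return 22
    t(k=3) -> return 22  (same call as traced above)
  -> return 46
  t(k=4) -> return 46  (same call as traced above)
-> return 94

Final answer: 94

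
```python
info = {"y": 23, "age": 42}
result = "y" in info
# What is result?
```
Trace:
  info={'y': 23, 'age': 42}
  info={'y': 23, 'age': 42}, result=True

Final answer: True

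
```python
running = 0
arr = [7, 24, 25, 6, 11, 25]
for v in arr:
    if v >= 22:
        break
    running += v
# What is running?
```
Trace:
  running=0
  running=7, v=7
  running=7, v=24

Final answer: 7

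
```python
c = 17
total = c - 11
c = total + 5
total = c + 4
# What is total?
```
Trace:
  c=17
  c=17, total=6
  c=11, total=6
  c=11, total=15

Final answer: 15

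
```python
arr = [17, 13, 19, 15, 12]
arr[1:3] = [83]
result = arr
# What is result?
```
Trace:
  arr=[17, 13, 19, 15, 12]
  arr=[17, 83, 15, 12]
  arr=[17, 83, 15, 12], result=[17, 83, 15, 12]

Final answer: [17, 83, 15, 12]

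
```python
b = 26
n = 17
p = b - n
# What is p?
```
Trace:
  b=26
  b=26, n=17
  b=26, n=17, p=9

Final answer: 9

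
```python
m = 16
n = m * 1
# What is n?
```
Trace:
  m=16
  m=16, n=16

Final answer: 16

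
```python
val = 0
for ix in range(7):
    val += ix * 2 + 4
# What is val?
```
Trace:
  val=0
  val=4, ix=0
  val=10, ix=1
  val=18, ix=2
  val=28, ix=3
  val=40, ix=4
  val=54, ix=5
  val=70, ix=6

Final answer: 70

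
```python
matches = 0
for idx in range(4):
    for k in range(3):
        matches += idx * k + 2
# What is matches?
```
Trace:
  matches=0
  matches=2, idx=0, k=0
  matches=4, idx=0, k=1
  matches=6, idx=0, k=2
  matches=8, idx=1, k=0
  matches=11, idx=1, k=1
  matches=15, idx=1, k=2
  matches=17, idx=2, k=0
  matches=21, idx=2, k=1
  matches=27, idx=2, k=2
  matches=29, idx=3, k=0
  matches=34, idx=3, k=1
  matches=42, idx=3, k=2

Final answer: 42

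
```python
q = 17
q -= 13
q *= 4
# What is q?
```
Trace:
  q=17
  q=4
  q=16

Final answer: 16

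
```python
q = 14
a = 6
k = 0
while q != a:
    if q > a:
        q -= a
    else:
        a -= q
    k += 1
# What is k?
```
Trace:
  q=14
  q=14, a=6
  q=14, a=6, k=0
  q=8, a=6, k=1
  q=2, a=6, k=2
  q=2, a=4, k=3
  q=2, a=2, k=4

Final answer: 4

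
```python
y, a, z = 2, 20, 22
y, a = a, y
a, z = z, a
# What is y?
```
Trace:
  y=2, a=20, z=22
  y=20, a=2, z=22
  y=20, a=22, z=2

Final answer: 20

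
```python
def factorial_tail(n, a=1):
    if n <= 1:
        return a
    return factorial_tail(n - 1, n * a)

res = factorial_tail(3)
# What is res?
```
Call trace:
factorial_tail(n=3, a=1)
  factorial_tail(n=2, a=3)
    factorial_tail(n=1, a=6)
    -> return 6
  -> return 6
-> return 6

Final answer: 6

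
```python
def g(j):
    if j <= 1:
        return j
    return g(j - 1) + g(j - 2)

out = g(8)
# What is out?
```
Call trace (a repeated sub-call is expanded the first time; later identical calls just restate its return value):
g(j=8)
  g(j=7)
    g(j=6)
      g(j=5)
        g(j=4)
          g(j=3)
            g(j=2)
              g(j=1)
              -> return 1
              g(j=0)
              -> return 0
            -> return 1
            g(j=1)
            -> return 1
          -> return 2
          g(j=2) -> return 1  (same call as traced above)
        -> return 3
        g(j=3) -> return 2  (same call as traced above)
      -> return 5
      g(j=4) -> return 3  (same call as traced above)
    -> return 8
    g(j=5) -> return 5  (same call as traced above)
  -> return 13
  g(j=6) -> return 8  (same call as traced above)
-> return 21

Final answer: 21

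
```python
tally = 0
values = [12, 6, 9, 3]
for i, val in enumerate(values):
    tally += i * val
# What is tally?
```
Trace:
  tally=0
  tally=0, i=0, val=12
  tally=6, i=1, val=6
  tally=24, i=2, val=9
  tally=33, i=3, val=3

Final answer: 33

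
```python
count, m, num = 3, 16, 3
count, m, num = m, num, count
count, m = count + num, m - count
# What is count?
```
Trace:
  count=3, m=16, num=3
  count=16, m=3, num=3
  count=19, m=-13, num=3

Final answer: 19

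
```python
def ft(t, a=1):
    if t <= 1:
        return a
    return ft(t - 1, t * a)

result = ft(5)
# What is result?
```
Call trace:
ft(t=5, a=1)
  ft(t=4, a=5)
    ft(t=3, a=20)
      ft(t=2, a=60)
        ft(t=1, a=120)
        -> return 120
      -> return 120
    -> return 120
  -> return 120
-> return 120

Final answer: 120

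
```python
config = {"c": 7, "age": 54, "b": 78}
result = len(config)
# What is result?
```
Trace:
  config={'c': 7, 'age': 54, 'b': 78}
  config={'c': 7, 'age': 54, 'b': 78}, result=3

Final answer: 3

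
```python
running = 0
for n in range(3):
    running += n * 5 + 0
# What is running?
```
Trace:
  running=0
  running=0, n=0
  running=5, n=1
  running=15, n=2

Final answer: 15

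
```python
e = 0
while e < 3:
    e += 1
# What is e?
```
Trace:
  e=0
  e=1
  e=2
  e=3

Final answer: 3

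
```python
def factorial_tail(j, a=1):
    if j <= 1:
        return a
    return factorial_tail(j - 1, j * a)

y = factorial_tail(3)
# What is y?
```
Call trace:
factorial_tail(j=3, a=1)
  factorial_tail(j=2, a=3)
    factorial_tail(j=1, a=6)
    -> return 6
  -> return 6
-> return 6

Final answer: 6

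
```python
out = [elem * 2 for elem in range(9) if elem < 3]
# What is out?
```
Trace:
  elem=0
  elem=1
  elem=2
  elem=3
  elem=4
  elem=5
  elem=6
  elem=7
  elem=8
  out=[0, 2, 4]

Final answer: [0, 2, 4]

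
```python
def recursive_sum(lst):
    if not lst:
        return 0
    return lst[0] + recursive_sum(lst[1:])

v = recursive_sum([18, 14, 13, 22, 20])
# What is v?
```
Call trace:
recursive_sum(lst=[18, 14, 13, 22, 20])
  recursive_sum(lst=[14, 13, 22, 20])
    recursive_sum(lst=[13, 22, 20])
      recursive_sum(lst=[22, 20])
        recursive_sum(lst=[20])
          recursive_sum(lst=[])
          -> return 0
        -> return 20
      -> return 42
    -> return 55
  -> return 69
-> return 87

Final answer: 87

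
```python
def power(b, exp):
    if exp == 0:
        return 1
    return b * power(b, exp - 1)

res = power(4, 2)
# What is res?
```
Call trace:
power(b=4, exp=2)
  power(b=4, exp=1)
    power(b=4, exp=0)
    -> return 1
  -> return 4
-> return 16

Final answer: 16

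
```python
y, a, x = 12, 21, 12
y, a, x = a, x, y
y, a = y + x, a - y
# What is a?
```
Trace:
  y=12, a=21, x=12
  y=21, a=12, x=12
  y=33, a=-9, x=12

Final answer: -9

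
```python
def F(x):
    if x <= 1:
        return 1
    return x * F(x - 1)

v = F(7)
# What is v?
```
Call trace:
F(x=7)
  F(x=6)
    F(x=5)
      F(x=4)
        F(x=3)
          F(x=2)
            F(x=1)
            -> return 1
          -> return 2
        -> return 6
      -> return 24
    -> return 120
  -> return 720
-> return 5040

Final answer: 5040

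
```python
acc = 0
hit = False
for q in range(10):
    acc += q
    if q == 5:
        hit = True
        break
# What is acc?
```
Trace:
  acc=0
  acc=0, hit=False
  acc=0, hit=False, q=0
  acc=1, hit=False, q=1
  acc=3, hit=False, q=2
  acc=6, hit=False, q=3
  acc=10, hit=False, q=4
  acc=15, hit=True, q=5

Final answer: 15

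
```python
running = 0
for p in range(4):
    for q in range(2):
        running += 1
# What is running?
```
Trace:
  running=0
  running=1, p=0, q=0
  running=2, p=0, q=1
  running=3, p=1, q=0
  running=4, p=1, q=1
  running=5, p=2, q=0
  running=6, p=2, q=1
  running=7, p=3, q=0
  running=8, p=3, q=1

Final answer: 8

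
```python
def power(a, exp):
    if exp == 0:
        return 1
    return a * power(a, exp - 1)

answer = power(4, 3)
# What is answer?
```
Call trace:
power(a=4, exp=3)
  power(a=4, exp=2)
    power(a=4, exp=1)
      power(a=4, exp=0)
      -> return 1
    -> return 4
  -> return 16
-> return 64

Final answer: 64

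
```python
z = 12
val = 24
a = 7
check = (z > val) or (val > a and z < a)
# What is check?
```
Trace:
  z=12
  z=12, val=24
  z=12, val=24, a=7
  z=12, val=24, a=7, check=False

Final answer: False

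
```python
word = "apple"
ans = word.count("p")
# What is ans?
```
Trace:
  word='apple'
  word='apple', ans=2

Final answer: 2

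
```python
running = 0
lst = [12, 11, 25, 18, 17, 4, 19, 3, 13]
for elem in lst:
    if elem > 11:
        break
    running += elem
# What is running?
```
Trace:
  running=0
  running=0, elem=12

Final answer: 0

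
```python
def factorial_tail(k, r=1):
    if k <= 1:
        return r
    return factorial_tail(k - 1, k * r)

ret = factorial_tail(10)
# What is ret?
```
Call trace:
factorial_tail(k=10, r=1)
  factorial_tail(k=9, r=10)
    factorial_tail(k=8, r=90)
      factorial_tail(k=7, r=720)
        factorial_tail(k=6, r=5040)
          factorial_tail(k=5, r=30240)
            factorial_tail(k=4, r=151200)
              factorial_tail(k=3, r=604800)
                factorial_tail(k=2, r=1814400)
                  factorial_tail(k=1, r=3628800)
                  -> return 3628800
                -> return 3628800
              -> return 3628800
            -> return 3628800
          -> return 3628800
        -> return 3628800
      -> return 3628800
    -> return 3628800
  -> return 3628800
-> return 3628800

Final answer: 3628800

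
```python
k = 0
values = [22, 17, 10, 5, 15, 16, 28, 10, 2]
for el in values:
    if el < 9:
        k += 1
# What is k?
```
Trace:
  k=0
  k=0, el=22
  k=0, el=17
  k=0, el=10
  k=1, el=5
  k=1, el=15
  k=1, el=16
  k=1, el=28
  k=1, el=10
  k=2, el=2

Final answer: 2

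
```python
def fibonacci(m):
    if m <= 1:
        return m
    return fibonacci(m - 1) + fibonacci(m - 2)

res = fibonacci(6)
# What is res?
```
Call trace (a repeated sub-call is expanded the first time; later identical calls just restate its return value):
fibonacci(m=6)
  fibonacci(m=5)
    fibonacci(m=4)
      fibonacci(m=3)
        fibonacci(m=2)
          fibonacci(m=1)
          -> return 1
          fibonacci(m=0)
          -> return 0
        -> return 1
        fibonacci(m=1)
        -> return 1
      -> return 2
      fibonacci(m=2) -> return 1  (same call as traced above)
    -> return 3
    fibonacci(m=3) -> return 2  (same call as traced above)
  -> return 5
  fibonacci(m=4) -> return 3  (same call as traced above)
-> return 8

Final answer: 8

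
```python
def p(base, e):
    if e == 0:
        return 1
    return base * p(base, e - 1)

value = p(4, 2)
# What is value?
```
Call trace:
p(base=4, e=2)
  p(base=4, e=1)
    p(base=4, e=0)
    -> return 1
  -> return 4
-> return 16

Final answer: 16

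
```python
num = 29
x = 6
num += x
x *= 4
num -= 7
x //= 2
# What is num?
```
Trace:
  num=29
  num=29, x=6
  num=35, x=6
  num=35, x=24
  num=28, x=24
  num=28, x=12

Final answer: 28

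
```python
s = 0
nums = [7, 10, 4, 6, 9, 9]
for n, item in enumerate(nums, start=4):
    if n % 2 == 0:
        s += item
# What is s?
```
Trace:
  s=0
  s=7, n=4, item=7
  s=7, n=5, item=10
  s=11, n=6, item=4
  s=11, n=7, item=6
  s=20, n=8, item=9
  s=20, n=9, item=9

Final answer: 20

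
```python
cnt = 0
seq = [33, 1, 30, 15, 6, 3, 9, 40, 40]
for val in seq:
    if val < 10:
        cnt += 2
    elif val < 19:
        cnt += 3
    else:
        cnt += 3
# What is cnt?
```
Trace:
  cnt=0
  cnt=3, val=33
  cnt=5, val=1
  cnt=8, val=30
  cnt=11, val=15
  cnt=13, val=6
  cnt=15, val=3
  cnt=17, val=9
  cnt=20, val=40
  cnt=23, val=40

Final answer: 23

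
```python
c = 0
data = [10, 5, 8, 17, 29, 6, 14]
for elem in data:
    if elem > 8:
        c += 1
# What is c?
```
Trace:
  c=0
  c=1, elem=10
  c=1, elem=5
  c=1, elem=8
  c=2, elem=17
  c=3, elem=29
  c=3, elem=6
  c=4, elem=14

Final answer: 4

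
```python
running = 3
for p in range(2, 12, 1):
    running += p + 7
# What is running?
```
Trace:
  running=3
  running=12, p=2
  running=22, p=3
  running=33, p=4
  running=45, p=5
  running=58, p=6
  running=72, p=7
  running=87, p=8
  running=103, p=9
  running=120, p=10
  running=138, p=11

Final answer: 138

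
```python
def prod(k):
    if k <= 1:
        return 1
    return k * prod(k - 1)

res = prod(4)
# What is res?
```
Call trace:
prod(k=4)
  prod(k=3)
    prod(k=2)
      prod(k=1)
      -> return 1
    -> return 2
  -> return 6
-> return 24

Final answer: 24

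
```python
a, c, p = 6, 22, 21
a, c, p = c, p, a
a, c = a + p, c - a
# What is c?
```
Trace:
  a=6, c=22, p=21
  a=22, c=21, p=6
  a=28, c=-1, p=6

Final answer: -1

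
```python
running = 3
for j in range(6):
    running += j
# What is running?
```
Trace:
  running=3
  running=3, j=0
  running=4, j=1
  running=6, j=2
  running=9, j=3
  running=13, j=4
  running=18, j=5

Final answer: 18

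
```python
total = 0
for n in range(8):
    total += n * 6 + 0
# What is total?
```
Trace:
  total=0
  total=0, n=0
  total=6, n=1
  total=18, n=2
  total=36, n=3
  total=60, n=4
  total=90, n=5
  total=126, n=6
  total=168, n=7

Final answer: 168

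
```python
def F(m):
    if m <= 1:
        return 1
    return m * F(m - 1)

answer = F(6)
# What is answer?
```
Call trace:
F(m=6)
  F(m=5)
    F(m=4)
      F(m=3)
        F(m=2)
          F(m=1)
          -> return 1
        -> return 2
      -> return 6
    -> return 24
  -> return 120
-> return 720

Final answer: 720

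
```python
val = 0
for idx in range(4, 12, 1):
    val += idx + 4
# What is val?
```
Trace:
  val=0
  val=8, idx=4
  val=17, idx=5
  val=27, idx=6
  val=38, idx=7
  val=50, idx=8
  val=63, idx=9
  val=77, idx=10
  val=92, idx=11

Final answer: 92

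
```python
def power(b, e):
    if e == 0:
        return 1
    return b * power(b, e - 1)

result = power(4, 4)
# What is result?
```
Call trace:
power(b=4, e=4)
  power(b=4, e=3)
    power(b=4, e=2)
      power(b=4, e=1)
        power(b=4, e=0)
        -> return 1
      -> return 4
    -> return 16
  -> return 64
-> return 256

Final answer: 256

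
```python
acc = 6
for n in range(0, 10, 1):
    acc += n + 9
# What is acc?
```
Trace:
  acc=6
  acc=15, n=0
  acc=25, n=1
  acc=36, n=2
  acc=48, n=3
  acc=61, n=4
  acc=75, n=5
  acc=90, n=6
  acc=106, n=7
  acc=123, n=8
  acc=141, n=9

Final answer: 141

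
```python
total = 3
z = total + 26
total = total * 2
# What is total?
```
Trace:
  total=3
  total=3, z=29
  total=6, z=29

Final answer: 6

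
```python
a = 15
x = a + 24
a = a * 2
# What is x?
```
Trace:
  a=15
  a=15, x=39
  a=30, x=39

Final answer: 39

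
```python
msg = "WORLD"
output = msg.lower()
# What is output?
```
Trace:
  msg='WORLD'
  msg='WORLD', output='world'

Final answer: 'world'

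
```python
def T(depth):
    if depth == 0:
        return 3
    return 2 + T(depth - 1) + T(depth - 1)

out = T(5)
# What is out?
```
Call trace (a repeated sub-call is expanded the first time; later identical calls just restate its return value):
T(depth=5)
  T(depth=4)
    T(depth=3)
      T(depth=2)
        T(depth=1)
          T(depth=0)
          -> return 3
          T(depth=0)
          -> return 3
        -> return 8
        T(depth=1) -> return 8  (same call as traced above)
      -> return 18
      T(depth=2) -> return 18  (same call as traced above)
    -> return 38
    T(depth=3) -> return 38  (same call as traced above)
  -> return 78
  T(depth=4) -> return 78  (same call as traced above)
-> return 158

Final answer: 158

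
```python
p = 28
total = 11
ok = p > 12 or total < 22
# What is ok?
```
Trace:
  p=28
  p=28, total=11
  p=28, total=11, ok=True

Final answer: True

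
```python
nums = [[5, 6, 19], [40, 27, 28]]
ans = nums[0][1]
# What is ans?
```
Trace:
  nums=[[5, 6, 19], [40, 27, 28]]
  nums=[[5, 6, 19], [40, 27, 28]], ans=6

Final answer: 6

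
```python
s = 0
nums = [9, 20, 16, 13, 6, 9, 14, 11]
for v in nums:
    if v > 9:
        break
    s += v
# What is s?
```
Trace:
  s=0
  s=9, v=9
  s=9, v=20

Final answer: 9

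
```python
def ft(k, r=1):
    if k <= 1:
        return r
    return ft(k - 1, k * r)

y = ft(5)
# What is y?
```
Call trace:
ft(k=5, r=1)
  ft(k=4, r=5)
    ft(k=3, r=20)
      ft(k=2, r=60)
        ft(k=1, r=120)
        -> return 120
      -> return 120
    -> return 120
  -> return 120
-> return 120

Final answer: 120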